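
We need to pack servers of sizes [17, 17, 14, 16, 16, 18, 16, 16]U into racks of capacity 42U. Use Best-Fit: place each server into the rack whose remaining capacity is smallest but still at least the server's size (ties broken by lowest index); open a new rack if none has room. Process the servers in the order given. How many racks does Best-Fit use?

rack 1: place 17U, 25U left
rack 1: place 17U, 8U left
rack 2: place 14U, 28U left
rack 2: place 16U, 12U left
rack 3: place 16U, 26U left
rack 3: place 18U, 8U left
rack 4: place 16U, 26U left
rack 4: place 16U, 10U left

4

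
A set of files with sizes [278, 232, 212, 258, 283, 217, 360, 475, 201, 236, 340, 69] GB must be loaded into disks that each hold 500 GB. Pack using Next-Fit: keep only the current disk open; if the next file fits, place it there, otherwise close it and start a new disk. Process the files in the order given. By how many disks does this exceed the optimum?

1

Next-Fit: [278] [232,212] [258] [283,217] [360] [475] [201,236] [340,69] → 8 disks.
Total size 3161 GB; any packing needs at least ⌈3161/500⌉ = 7 disks.
An optimal packing achieves that bound: [475] [360,69] [340] [283,217] [278,212] [258,236] [232,201] → 7 disks.
Excess: 8 − 7 = 1.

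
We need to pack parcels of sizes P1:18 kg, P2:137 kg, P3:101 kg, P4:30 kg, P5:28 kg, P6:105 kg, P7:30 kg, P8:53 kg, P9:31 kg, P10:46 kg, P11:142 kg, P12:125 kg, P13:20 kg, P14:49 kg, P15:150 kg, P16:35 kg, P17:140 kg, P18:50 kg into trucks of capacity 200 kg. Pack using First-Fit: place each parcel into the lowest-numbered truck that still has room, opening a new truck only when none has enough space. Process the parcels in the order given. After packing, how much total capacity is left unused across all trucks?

110

Put P1 (18 kg) in truck 1; 182 kg remain.
Put P2 (137 kg) in truck 1; 45 kg remain.
Put P3 (101 kg) in truck 2; 99 kg remain.
Put P4 (30 kg) in truck 1; 15 kg remain.
Put P5 (28 kg) in truck 2; 71 kg remain.
Put P6 (105 kg) in truck 3; 95 kg remain.
Put P7 (30 kg) in truck 2; 41 kg remain.
Put P8 (53 kg) in truck 3; 42 kg remain.
Put P9 (31 kg) in truck 2; 10 kg remain.
Put P10 (46 kg) in truck 4; 154 kg remain.
Put P11 (142 kg) in truck 4; 12 kg remain.
Put P12 (125 kg) in truck 5; 75 kg remain.
Put P13 (20 kg) in truck 3; 22 kg remain.
Put P14 (49 kg) in truck 5; 26 kg remain.
Put P15 (150 kg) in truck 6; 50 kg remain.
Put P16 (35 kg) in truck 6; 15 kg remain.
Put P17 (140 kg) in truck 7; 60 kg remain.
Put P18 (50 kg) in truck 7; 10 kg remain.
7 trucks × 200 kg = 1400 kg; used 1290 kg; unused 110 kg.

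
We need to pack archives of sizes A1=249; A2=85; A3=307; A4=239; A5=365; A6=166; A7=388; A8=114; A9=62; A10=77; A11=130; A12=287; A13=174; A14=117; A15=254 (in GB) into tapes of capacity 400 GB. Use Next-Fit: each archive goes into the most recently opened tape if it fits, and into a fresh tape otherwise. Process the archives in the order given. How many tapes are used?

A1 (249 GB) → tape 1 (remaining 151 GB)
A2 (85 GB) → tape 1 (remaining 66 GB)
A3 (307 GB) → tape 2 (remaining 93 GB)
A4 (239 GB) → tape 3 (remaining 161 GB)
A5 (365 GB) → tape 4 (remaining 35 GB)
A6 (166 GB) → tape 5 (remaining 234 GB)
A7 (388 GB) → tape 6 (remaining 12 GB)
A8 (114 GB) → tape 7 (remaining 286 GB)
A9 (62 GB) → tape 7 (remaining 224 GB)
A10 (77 GB) → tape 7 (remaining 147 GB)
A11 (130 GB) → tape 7 (remaining 17 GB)
A12 (287 GB) → tape 8 (remaining 113 GB)
A13 (174 GB) → tape 9 (remaining 226 GB)
A14 (117 GB) → tape 9 (remaining 109 GB)
A15 (254 GB) → tape 10 (remaining 146 GB)

10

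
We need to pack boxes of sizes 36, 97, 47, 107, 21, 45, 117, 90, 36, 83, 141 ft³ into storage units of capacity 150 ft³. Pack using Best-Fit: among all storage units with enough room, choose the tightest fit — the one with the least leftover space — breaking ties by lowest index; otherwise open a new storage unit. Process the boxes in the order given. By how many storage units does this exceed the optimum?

1

Best-Fit: [36,97] [47,45,36] [107,21] [117] [90] [83] [141] → 7 storage units.
Total size 820 ft³; any packing needs at least ⌈820/150⌉ = 6 storage units.
An optimal packing achieves that bound: [141] [117,21] [107,36] [97,47] [90,45] [83,36] → 6 storage units.
Excess: 7 − 6 = 1.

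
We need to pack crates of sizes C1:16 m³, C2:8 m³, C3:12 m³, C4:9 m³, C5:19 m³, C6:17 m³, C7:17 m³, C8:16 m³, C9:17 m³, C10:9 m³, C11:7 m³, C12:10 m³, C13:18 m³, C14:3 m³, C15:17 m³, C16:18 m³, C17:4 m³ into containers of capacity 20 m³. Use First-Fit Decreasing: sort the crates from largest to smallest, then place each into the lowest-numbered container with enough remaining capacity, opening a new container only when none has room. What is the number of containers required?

12 containers

Sorted descending: 19, 18, 18, 17, 17, 17, 17, 16, 16, 12, 10, 9, 9, 8, 7, 4, 3.
container 1: place 19 m³, 1 m³ left
container 2: place 18 m³, 2 m³ left
container 3: place 18 m³, 2 m³ left
container 4: place 17 m³, 3 m³ left
container 5: place 17 m³, 3 m³ left
container 6: place 17 m³, 3 m³ left
container 7: place 17 m³, 3 m³ left
container 8: place 16 m³, 4 m³ left
container 9: place 16 m³, 4 m³ left
container 10: place 12 m³, 8 m³ left
container 11: place 10 m³, 10 m³ left
container 11: place 9 m³, 1 m³ left
container 12: place 9 m³, 11 m³ left
container 10: place 8 m³, 0 m³ left
container 12: place 7 m³, 4 m³ left
container 8: place 4 m³, 0 m³ left
container 4: place 3 m³, 0 m³ left
Final containers: [19] [18] [18] [17,3] [17] [17] [17] [16,4] [16] [12,8] [10,9] [9,7].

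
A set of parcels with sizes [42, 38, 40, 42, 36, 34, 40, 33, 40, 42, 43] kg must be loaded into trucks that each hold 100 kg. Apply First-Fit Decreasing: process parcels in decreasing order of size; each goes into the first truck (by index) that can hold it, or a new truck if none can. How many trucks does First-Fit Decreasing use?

Sorted descending: 43, 42, 42, 42, 40, 40, 40, 38, 36, 34, 33.
Put 43 kg in truck 1; 57 kg remain.
Put 42 kg in truck 1; 15 kg remain.
Put 42 kg in truck 2; 58 kg remain.
Put 42 kg in truck 2; 16 kg remain.
Put 40 kg in truck 3; 60 kg remain.
Put 40 kg in truck 3; 20 kg remain.
Put 40 kg in truck 4; 60 kg remain.
Put 38 kg in truck 4; 22 kg remain.
Put 36 kg in truck 5; 64 kg remain.
Put 34 kg in truck 5; 30 kg remain.
Put 33 kg in truck 6; 67 kg remain.
Final trucks: [43,42] [42,42] [40,40] [40,38] [36,34] [33].

6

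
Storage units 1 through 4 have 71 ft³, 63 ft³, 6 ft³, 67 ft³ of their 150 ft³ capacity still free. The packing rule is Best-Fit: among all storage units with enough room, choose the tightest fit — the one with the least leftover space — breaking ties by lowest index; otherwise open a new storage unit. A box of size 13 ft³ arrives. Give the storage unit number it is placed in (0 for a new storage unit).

Storage units with room: storage unit 1 (71 ft³), storage unit 2 (63 ft³), storage unit 4 (67 ft³).
Tightest fit is storage unit 2 with 63 ft³ free.

2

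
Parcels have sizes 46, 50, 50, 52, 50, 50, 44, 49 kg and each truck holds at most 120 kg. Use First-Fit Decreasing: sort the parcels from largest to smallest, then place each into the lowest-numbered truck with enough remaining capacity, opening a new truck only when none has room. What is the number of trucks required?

4

Sorted descending: 52, 50, 50, 50, 50, 49, 46, 44.
52 kg → truck 1 (remaining 68 kg)
50 kg → truck 1 (remaining 18 kg)
50 kg → truck 2 (remaining 70 kg)
50 kg → truck 2 (remaining 20 kg)
50 kg → truck 3 (remaining 70 kg)
49 kg → truck 3 (remaining 21 kg)
46 kg → truck 4 (remaining 74 kg)
44 kg → truck 4 (remaining 30 kg)
Final trucks: [52,50] [50,50] [50,49] [46,44].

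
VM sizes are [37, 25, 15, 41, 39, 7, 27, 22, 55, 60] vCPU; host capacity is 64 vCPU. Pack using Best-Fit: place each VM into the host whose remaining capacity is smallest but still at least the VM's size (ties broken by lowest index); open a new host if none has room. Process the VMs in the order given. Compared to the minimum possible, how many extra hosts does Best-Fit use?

Best-Fit: [37,25] [15,41,7] [39,22] [27] [55] [60] → 6 hosts.
Total size 328 vCPU; any packing needs at least ⌈328/64⌉ = 6 hosts.
So 6 is already optimal.

0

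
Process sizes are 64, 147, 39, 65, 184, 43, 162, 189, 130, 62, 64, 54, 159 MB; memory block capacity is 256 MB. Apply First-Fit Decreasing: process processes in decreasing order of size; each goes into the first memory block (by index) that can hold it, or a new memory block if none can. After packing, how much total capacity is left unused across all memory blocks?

Sorted descending: 189, 184, 162, 159, 147, 130, 65, 64, 64, 62, 54, 43, 39.
Put 189 MB in memory block 1; 67 MB remain.
Put 184 MB in memory block 2; 72 MB remain.
Put 162 MB in memory block 3; 94 MB remain.
Put 159 MB in memory block 4; 97 MB remain.
Put 147 MB in memory block 5; 109 MB remain.
Put 130 MB in memory block 6; 126 MB remain.
Put 65 MB in memory block 1; 2 MB remain.
Put 64 MB in memory block 2; 8 MB remain.
Put 64 MB in memory block 3; 30 MB remain.
Put 62 MB in memory block 4; 35 MB remain.
Put 54 MB in memory block 5; 55 MB remain.
Put 43 MB in memory block 5; 12 MB remain.
Put 39 MB in memory block 6; 87 MB remain.
6 memory blocks × 256 MB = 1536 MB; used 1362 MB; unused 174 MB.

174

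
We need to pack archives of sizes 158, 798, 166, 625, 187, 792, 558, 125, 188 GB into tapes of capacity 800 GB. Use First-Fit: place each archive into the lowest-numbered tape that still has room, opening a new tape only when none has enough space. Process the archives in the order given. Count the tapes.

158 GB → tape 1 (remaining 642 GB)
798 GB → tape 2 (remaining 2 GB)
166 GB → tape 1 (remaining 476 GB)
625 GB → tape 3 (remaining 175 GB)
187 GB → tape 1 (remaining 289 GB)
792 GB → tape 4 (remaining 8 GB)
558 GB → tape 5 (remaining 242 GB)
125 GB → tape 1 (remaining 164 GB)
188 GB → tape 5 (remaining 54 GB)
Final tapes: [158,166,187,125] [798] [625] [792] [558,188].

5 tapes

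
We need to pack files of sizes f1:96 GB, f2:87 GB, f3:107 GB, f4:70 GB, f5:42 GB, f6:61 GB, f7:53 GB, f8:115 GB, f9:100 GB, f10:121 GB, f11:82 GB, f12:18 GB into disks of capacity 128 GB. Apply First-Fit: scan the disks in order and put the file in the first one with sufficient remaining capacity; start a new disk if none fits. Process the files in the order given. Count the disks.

f1 (96 GB) → disk 1 (remaining 32 GB)
f2 (87 GB) → disk 2 (remaining 41 GB)
f3 (107 GB) → disk 3 (remaining 21 GB)
f4 (70 GB) → disk 4 (remaining 58 GB)
f5 (42 GB) → disk 4 (remaining 16 GB)
f6 (61 GB) → disk 5 (remaining 67 GB)
f7 (53 GB) → disk 5 (remaining 14 GB)
f8 (115 GB) → disk 6 (remaining 13 GB)
f9 (100 GB) → disk 7 (remaining 28 GB)
f10 (121 GB) → disk 8 (remaining 7 GB)
f11 (82 GB) → disk 9 (remaining 46 GB)
f12 (18 GB) → disk 1 (remaining 14 GB)
Final disks: [96,18] [87] [107] [70,42] [61,53] [115] [100] [121] [82].

9 disks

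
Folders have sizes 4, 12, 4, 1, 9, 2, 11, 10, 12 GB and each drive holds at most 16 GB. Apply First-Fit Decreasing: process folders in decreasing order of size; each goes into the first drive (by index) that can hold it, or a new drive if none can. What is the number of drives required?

Sorted descending: 12, 12, 11, 10, 9, 4, 4, 2, 1.
12 GB → drive 1 (remaining 4 GB)
12 GB → drive 2 (remaining 4 GB)
11 GB → drive 3 (remaining 5 GB)
10 GB → drive 4 (remaining 6 GB)
9 GB → drive 5 (remaining 7 GB)
4 GB → drive 1 (remaining 0 GB)
4 GB → drive 2 (remaining 0 GB)
2 GB → drive 3 (remaining 3 GB)
1 GB → drive 3 (remaining 2 GB)

5 drives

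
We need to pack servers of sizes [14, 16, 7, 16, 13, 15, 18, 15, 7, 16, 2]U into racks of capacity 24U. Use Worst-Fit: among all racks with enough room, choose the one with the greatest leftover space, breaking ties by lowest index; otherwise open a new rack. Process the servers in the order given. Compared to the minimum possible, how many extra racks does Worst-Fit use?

Worst-Fit: [14,7] [16] [16] [13,7] [15,2] [18] [15] [16] → 8 racks.
8 servers exceed 12U (half the capacity), and no two of those can share a rack, so at least 8 racks are needed.
So 8 is already optimal.

0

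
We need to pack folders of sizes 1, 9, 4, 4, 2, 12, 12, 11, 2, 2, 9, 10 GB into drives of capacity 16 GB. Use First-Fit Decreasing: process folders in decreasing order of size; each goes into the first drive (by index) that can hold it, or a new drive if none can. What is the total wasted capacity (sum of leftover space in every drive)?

Sorted descending: 12, 12, 11, 10, 9, 9, 4, 4, 2, 2, 2, 1.
Put 12 GB in drive 1; 4 GB remain.
Put 12 GB in drive 2; 4 GB remain.
Put 11 GB in drive 3; 5 GB remain.
Put 10 GB in drive 4; 6 GB remain.
Put 9 GB in drive 5; 7 GB remain.
Put 9 GB in drive 6; 7 GB remain.
Put 4 GB in drive 1; 0 GB remain.
Put 4 GB in drive 2; 0 GB remain.
Put 2 GB in drive 3; 3 GB remain.
Put 2 GB in drive 3; 1 GB remain.
Put 2 GB in drive 4; 4 GB remain.
Put 1 GB in drive 3; 0 GB remain.
6 drives × 16 GB = 96 GB; used 78 GB; unused 18 GB.

18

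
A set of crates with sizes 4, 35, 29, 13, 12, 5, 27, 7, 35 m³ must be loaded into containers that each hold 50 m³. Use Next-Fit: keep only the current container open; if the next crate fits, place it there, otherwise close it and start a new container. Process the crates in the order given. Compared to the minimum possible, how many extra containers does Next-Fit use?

0

Next-Fit: [4,35] [29,13] [12,5,27] [7,35] → 4 containers.
Total size 167 m³; any packing needs at least ⌈167/50⌉ = 4 containers.
So 4 is already optimal.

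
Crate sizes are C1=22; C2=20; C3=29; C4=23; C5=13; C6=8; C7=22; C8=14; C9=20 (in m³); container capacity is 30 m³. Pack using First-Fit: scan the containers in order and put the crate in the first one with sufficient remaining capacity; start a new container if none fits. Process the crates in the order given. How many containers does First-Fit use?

7

container 1: place C1 (22 m³), 8 m³ left
container 2: place C2 (20 m³), 10 m³ left
container 3: place C3 (29 m³), 1 m³ left
container 4: place C4 (23 m³), 7 m³ left
container 5: place C5 (13 m³), 17 m³ left
container 1: place C6 (8 m³), 0 m³ left
container 6: place C7 (22 m³), 8 m³ left
container 5: place C8 (14 m³), 3 m³ left
container 7: place C9 (20 m³), 10 m³ left
Final containers: [22,8] [20] [29] [23] [13,14] [22] [20].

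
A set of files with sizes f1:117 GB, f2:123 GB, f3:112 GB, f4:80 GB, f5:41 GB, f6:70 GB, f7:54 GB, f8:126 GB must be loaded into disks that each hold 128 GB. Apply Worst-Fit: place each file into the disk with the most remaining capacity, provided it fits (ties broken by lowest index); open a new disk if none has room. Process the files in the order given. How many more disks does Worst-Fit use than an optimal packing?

0

Worst-Fit: [117] [123] [112] [80,41] [70,54] [126] → 6 disks.
Total size 723 GB; any packing needs at least ⌈723/128⌉ = 6 disks.
So 6 is already optimal.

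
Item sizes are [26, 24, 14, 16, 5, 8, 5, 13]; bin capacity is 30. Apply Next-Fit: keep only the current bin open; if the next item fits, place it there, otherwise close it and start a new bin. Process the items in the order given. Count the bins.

5 bins

26 → bin 1 (remaining 4)
24 → bin 2 (remaining 6)
14 → bin 3 (remaining 16)
16 → bin 3 (remaining 0)
5 → bin 4 (remaining 25)
8 → bin 4 (remaining 17)
5 → bin 4 (remaining 12)
13 → bin 5 (remaining 17)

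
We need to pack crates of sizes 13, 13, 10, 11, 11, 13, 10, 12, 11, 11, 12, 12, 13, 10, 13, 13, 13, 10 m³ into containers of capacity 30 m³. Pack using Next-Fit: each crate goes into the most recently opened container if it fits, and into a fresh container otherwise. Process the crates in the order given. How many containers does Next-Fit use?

container 1: place 13 m³, 17 m³ left
container 1: place 13 m³, 4 m³ left
container 2: place 10 m³, 20 m³ left
container 2: place 11 m³, 9 m³ left
container 3: place 11 m³, 19 m³ left
container 3: place 13 m³, 6 m³ left
container 4: place 10 m³, 20 m³ left
container 4: place 12 m³, 8 m³ left
container 5: place 11 m³, 19 m³ left
container 5: place 11 m³, 8 m³ left
container 6: place 12 m³, 18 m³ left
container 6: place 12 m³, 6 m³ left
container 7: place 13 m³, 17 m³ left
container 7: place 10 m³, 7 m³ left
container 8: place 13 m³, 17 m³ left
container 8: place 13 m³, 4 m³ left
container 9: place 13 m³, 17 m³ left
container 9: place 10 m³, 7 m³ left

9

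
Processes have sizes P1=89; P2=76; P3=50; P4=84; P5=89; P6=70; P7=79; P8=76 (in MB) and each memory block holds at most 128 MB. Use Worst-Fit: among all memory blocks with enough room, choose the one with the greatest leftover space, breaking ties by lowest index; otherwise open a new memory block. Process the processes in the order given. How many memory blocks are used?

Put P1 (89 MB) in memory block 1; 39 MB remain.
Put P2 (76 MB) in memory block 2; 52 MB remain.
Put P3 (50 MB) in memory block 2; 2 MB remain.
Put P4 (84 MB) in memory block 3; 44 MB remain.
Put P5 (89 MB) in memory block 4; 39 MB remain.
Put P6 (70 MB) in memory block 5; 58 MB remain.
Put P7 (79 MB) in memory block 6; 49 MB remain.
Put P8 (76 MB) in memory block 7; 52 MB remain.
Final memory blocks: [89] [76,50] [84] [89] [70] [79] [76].

7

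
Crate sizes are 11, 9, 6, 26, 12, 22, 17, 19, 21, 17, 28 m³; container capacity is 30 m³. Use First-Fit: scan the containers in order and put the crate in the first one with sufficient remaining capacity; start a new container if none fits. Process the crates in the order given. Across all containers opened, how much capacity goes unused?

container 1: place 11 m³, 19 m³ left
container 1: place 9 m³, 10 m³ left
container 1: place 6 m³, 4 m³ left
container 2: place 26 m³, 4 m³ left
container 3: place 12 m³, 18 m³ left
container 4: place 22 m³, 8 m³ left
container 3: place 17 m³, 1 m³ left
container 5: place 19 m³, 11 m³ left
container 6: place 21 m³, 9 m³ left
container 7: place 17 m³, 13 m³ left
container 8: place 28 m³, 2 m³ left
8 containers × 30 m³ = 240 m³; used 188 m³; unused 52 m³.

52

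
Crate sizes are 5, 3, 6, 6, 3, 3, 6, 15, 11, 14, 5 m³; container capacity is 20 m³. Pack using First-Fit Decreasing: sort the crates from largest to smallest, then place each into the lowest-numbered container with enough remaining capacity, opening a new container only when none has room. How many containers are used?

Sorted descending: 15, 14, 11, 6, 6, 6, 5, 5, 3, 3, 3.
container 1: place 15 m³, 5 m³ left
container 2: place 14 m³, 6 m³ left
container 3: place 11 m³, 9 m³ left
container 2: place 6 m³, 0 m³ left
container 3: place 6 m³, 3 m³ left
container 4: place 6 m³, 14 m³ left
container 1: place 5 m³, 0 m³ left
container 4: place 5 m³, 9 m³ left
container 3: place 3 m³, 0 m³ left
container 4: place 3 m³, 6 m³ left
container 4: place 3 m³, 3 m³ left
Final containers: [15,5] [14,6] [11,6,3] [6,5,3,3].

4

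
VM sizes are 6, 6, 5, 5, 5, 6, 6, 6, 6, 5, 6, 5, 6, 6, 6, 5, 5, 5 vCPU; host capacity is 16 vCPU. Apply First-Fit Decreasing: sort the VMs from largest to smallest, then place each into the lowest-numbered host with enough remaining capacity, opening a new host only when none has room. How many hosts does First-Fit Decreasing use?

Sorted descending: 6, 6, 6, 6, 6, 6, 6, 6, 6, 6, 5, 5, 5, 5, 5, 5, 5, 5.
6 vCPU → host 1 (remaining 10 vCPU)
6 vCPU → host 1 (remaining 4 vCPU)
6 vCPU → host 2 (remaining 10 vCPU)
6 vCPU → host 2 (remaining 4 vCPU)
6 vCPU → host 3 (remaining 10 vCPU)
6 vCPU → host 3 (remaining 4 vCPU)
6 vCPU → host 4 (remaining 10 vCPU)
6 vCPU → host 4 (remaining 4 vCPU)
6 vCPU → host 5 (remaining 10 vCPU)
6 vCPU → host 5 (remaining 4 vCPU)
5 vCPU → host 6 (remaining 11 vCPU)
5 vCPU → host 6 (remaining 6 vCPU)
5 vCPU → host 6 (remaining 1 vCPU)
5 vCPU → host 7 (remaining 11 vCPU)
5 vCPU → host 7 (remaining 6 vCPU)
5 vCPU → host 7 (remaining 1 vCPU)
5 vCPU → host 8 (remaining 11 vCPU)
5 vCPU → host 8 (remaining 6 vCPU)
Final hosts: [6,6] [6,6] [6,6] [6,6] [6,6] [5,5,5] [5,5,5] [5,5].

8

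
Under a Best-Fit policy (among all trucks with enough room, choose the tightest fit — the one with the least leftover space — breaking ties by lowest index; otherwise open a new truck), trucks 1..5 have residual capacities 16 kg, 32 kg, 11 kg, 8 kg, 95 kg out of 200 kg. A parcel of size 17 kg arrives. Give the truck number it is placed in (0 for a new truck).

Trucks with room: truck 2 (32 kg), truck 5 (95 kg).
Tightest fit is truck 2 with 32 kg free.

2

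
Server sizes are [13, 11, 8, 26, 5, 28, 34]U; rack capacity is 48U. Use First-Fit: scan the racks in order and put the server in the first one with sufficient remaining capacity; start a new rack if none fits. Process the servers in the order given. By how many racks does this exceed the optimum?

1

First-Fit: [13,11,8,5] [26] [28] [34] → 4 racks.
Total size 125U; any packing needs at least ⌈125/48⌉ = 3 racks.
An optimal packing achieves that bound: [34,13] [28,11,8] [26,5] → 3 racks.
Excess: 4 − 3 = 1.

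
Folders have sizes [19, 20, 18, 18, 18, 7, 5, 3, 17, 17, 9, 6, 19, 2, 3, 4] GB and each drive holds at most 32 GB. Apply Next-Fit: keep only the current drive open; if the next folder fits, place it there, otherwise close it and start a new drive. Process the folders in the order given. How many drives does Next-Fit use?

19 GB → drive 1 (remaining 13 GB)
20 GB → drive 2 (remaining 12 GB)
18 GB → drive 3 (remaining 14 GB)
18 GB → drive 4 (remaining 14 GB)
18 GB → drive 5 (remaining 14 GB)
7 GB → drive 5 (remaining 7 GB)
5 GB → drive 5 (remaining 2 GB)
3 GB → drive 6 (remaining 29 GB)
17 GB → drive 6 (remaining 12 GB)
17 GB → drive 7 (remaining 15 GB)
9 GB → drive 7 (remaining 6 GB)
6 GB → drive 7 (remaining 0 GB)
19 GB → drive 8 (remaining 13 GB)
2 GB → drive 8 (remaining 11 GB)
3 GB → drive 8 (remaining 8 GB)
4 GB → drive 8 (remaining 4 GB)
Final drives: [19] [20] [18] [18] [18,7,5] [3,17] [17,9,6] [19,2,3,4].

8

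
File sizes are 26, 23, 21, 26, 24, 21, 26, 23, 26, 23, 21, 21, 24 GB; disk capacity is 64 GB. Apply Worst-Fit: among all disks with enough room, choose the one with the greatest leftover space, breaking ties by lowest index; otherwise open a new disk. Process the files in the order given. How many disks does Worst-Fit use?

7

disk 1: place 26 GB, 38 GB left
disk 1: place 23 GB, 15 GB left
disk 2: place 21 GB, 43 GB left
disk 2: place 26 GB, 17 GB left
disk 3: place 24 GB, 40 GB left
disk 3: place 21 GB, 19 GB left
disk 4: place 26 GB, 38 GB left
disk 4: place 23 GB, 15 GB left
disk 5: place 26 GB, 38 GB left
disk 5: place 23 GB, 15 GB left
disk 6: place 21 GB, 43 GB left
disk 6: place 21 GB, 22 GB left
disk 7: place 24 GB, 40 GB left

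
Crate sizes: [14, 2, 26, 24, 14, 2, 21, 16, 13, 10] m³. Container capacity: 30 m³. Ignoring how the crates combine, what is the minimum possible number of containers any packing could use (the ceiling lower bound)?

Total size = 14 + 2 + 26 + 24 + 14 + 2 + 21 + 16 + 13 + 10 = 142 m³.
⌈142 / 30⌉ = 5.

5 containers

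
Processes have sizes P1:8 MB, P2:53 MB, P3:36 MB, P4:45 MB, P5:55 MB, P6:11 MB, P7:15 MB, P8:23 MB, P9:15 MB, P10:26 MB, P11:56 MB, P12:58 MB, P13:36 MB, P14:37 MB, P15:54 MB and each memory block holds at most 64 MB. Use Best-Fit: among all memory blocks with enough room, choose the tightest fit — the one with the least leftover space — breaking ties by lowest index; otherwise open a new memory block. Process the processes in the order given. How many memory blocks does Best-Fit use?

Put P1 (8 MB) in memory block 1; 56 MB remain.
Put P2 (53 MB) in memory block 1; 3 MB remain.
Put P3 (36 MB) in memory block 2; 28 MB remain.
Put P4 (45 MB) in memory block 3; 19 MB remain.
Put P5 (55 MB) in memory block 4; 9 MB remain.
Put P6 (11 MB) in memory block 3; 8 MB remain.
Put P7 (15 MB) in memory block 2; 13 MB remain.
Put P8 (23 MB) in memory block 5; 41 MB remain.
Put P9 (15 MB) in memory block 5; 26 MB remain.
Put P10 (26 MB) in memory block 5; 0 MB remain.
Put P11 (56 MB) in memory block 6; 8 MB remain.
Put P12 (58 MB) in memory block 7; 6 MB remain.
Put P13 (36 MB) in memory block 8; 28 MB remain.
Put P14 (37 MB) in memory block 9; 27 MB remain.
Put P15 (54 MB) in memory block 10; 10 MB remain.

10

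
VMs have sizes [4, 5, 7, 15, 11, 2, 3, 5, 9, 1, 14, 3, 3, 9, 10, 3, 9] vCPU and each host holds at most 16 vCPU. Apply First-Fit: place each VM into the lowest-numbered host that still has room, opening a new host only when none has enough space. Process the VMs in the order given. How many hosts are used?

8

host 1: place 4 vCPU, 12 vCPU left
host 1: place 5 vCPU, 7 vCPU left
host 1: place 7 vCPU, 0 vCPU left
host 2: place 15 vCPU, 1 vCPU left
host 3: place 11 vCPU, 5 vCPU left
host 3: place 2 vCPU, 3 vCPU left
host 3: place 3 vCPU, 0 vCPU left
host 4: place 5 vCPU, 11 vCPU left
host 4: place 9 vCPU, 2 vCPU left
host 2: place 1 vCPU, 0 vCPU left
host 5: place 14 vCPU, 2 vCPU left
host 6: place 3 vCPU, 13 vCPU left
host 6: place 3 vCPU, 10 vCPU left
host 6: place 9 vCPU, 1 vCPU left
host 7: place 10 vCPU, 6 vCPU left
host 7: place 3 vCPU, 3 vCPU left
host 8: place 9 vCPU, 7 vCPU left
Final hosts: [4,5,7] [15,1] [11,2,3] [5,9] [14] [3,3,9] [10,3] [9].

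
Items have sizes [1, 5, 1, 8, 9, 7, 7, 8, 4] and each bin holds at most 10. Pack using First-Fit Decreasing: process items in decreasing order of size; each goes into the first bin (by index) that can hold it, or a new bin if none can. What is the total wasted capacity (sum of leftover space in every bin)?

10

Sorted descending: 9, 8, 8, 7, 7, 5, 4, 1, 1.
9 → bin 1 (remaining 1)
8 → bin 2 (remaining 2)
8 → bin 3 (remaining 2)
7 → bin 4 (remaining 3)
7 → bin 5 (remaining 3)
5 → bin 6 (remaining 5)
4 → bin 6 (remaining 1)
1 → bin 1 (remaining 0)
1 → bin 2 (remaining 1)
6 bins × 10 = 60; used 50; unused 10.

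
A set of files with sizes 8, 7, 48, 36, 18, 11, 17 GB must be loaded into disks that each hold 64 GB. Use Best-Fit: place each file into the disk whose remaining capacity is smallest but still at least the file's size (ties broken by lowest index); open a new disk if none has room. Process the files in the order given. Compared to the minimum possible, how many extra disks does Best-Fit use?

0

Best-Fit: [8,7,48] [36,18] [11,17] → 3 disks.
Total size 145 GB; any packing needs at least ⌈145/64⌉ = 3 disks.
So 3 is already optimal.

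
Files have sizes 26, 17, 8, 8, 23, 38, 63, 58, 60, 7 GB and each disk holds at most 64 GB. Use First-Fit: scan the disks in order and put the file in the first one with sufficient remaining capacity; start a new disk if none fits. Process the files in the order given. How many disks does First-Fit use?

6

26 GB → disk 1 (remaining 38 GB)
17 GB → disk 1 (remaining 21 GB)
8 GB → disk 1 (remaining 13 GB)
8 GB → disk 1 (remaining 5 GB)
23 GB → disk 2 (remaining 41 GB)
38 GB → disk 2 (remaining 3 GB)
63 GB → disk 3 (remaining 1 GB)
58 GB → disk 4 (remaining 6 GB)
60 GB → disk 5 (remaining 4 GB)
7 GB → disk 6 (remaining 57 GB)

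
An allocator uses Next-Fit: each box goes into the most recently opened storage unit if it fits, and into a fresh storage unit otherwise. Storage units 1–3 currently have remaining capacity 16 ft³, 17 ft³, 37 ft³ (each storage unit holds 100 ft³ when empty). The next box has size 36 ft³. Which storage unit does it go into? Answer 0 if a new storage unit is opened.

Next-Fit only looks at storage unit 3, which has 37 ft³ free.
36 ft³ fits there.

3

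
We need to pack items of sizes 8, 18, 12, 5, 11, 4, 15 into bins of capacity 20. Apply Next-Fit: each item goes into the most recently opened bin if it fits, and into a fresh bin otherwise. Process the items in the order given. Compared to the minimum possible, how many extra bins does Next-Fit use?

1

Next-Fit: [8] [18] [12,5] [11,4] [15] → 5 bins.
Total size 73; any packing needs at least ⌈73/20⌉ = 4 bins.
An optimal packing achieves that bound: [18] [15,5] [12,8] [11,4] → 4 bins.
Excess: 5 − 4 = 1.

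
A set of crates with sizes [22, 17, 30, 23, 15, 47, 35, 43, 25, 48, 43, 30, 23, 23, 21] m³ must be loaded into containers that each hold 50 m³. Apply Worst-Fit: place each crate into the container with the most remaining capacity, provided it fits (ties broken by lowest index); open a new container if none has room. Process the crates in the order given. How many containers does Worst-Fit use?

11 containers

22 m³ → container 1 (remaining 28 m³)
17 m³ → container 1 (remaining 11 m³)
30 m³ → container 2 (remaining 20 m³)
23 m³ → container 3 (remaining 27 m³)
15 m³ → container 3 (remaining 12 m³)
47 m³ → container 4 (remaining 3 m³)
35 m³ → container 5 (remaining 15 m³)
43 m³ → container 6 (remaining 7 m³)
25 m³ → container 7 (remaining 25 m³)
48 m³ → container 8 (remaining 2 m³)
43 m³ → container 9 (remaining 7 m³)
30 m³ → container 10 (remaining 20 m³)
23 m³ → container 7 (remaining 2 m³)
23 m³ → container 11 (remaining 27 m³)
21 m³ → container 11 (remaining 6 m³)
Final containers: [22,17] [30] [23,15] [47] [35] [43] [25,23] [48] [43] [30] [23,21].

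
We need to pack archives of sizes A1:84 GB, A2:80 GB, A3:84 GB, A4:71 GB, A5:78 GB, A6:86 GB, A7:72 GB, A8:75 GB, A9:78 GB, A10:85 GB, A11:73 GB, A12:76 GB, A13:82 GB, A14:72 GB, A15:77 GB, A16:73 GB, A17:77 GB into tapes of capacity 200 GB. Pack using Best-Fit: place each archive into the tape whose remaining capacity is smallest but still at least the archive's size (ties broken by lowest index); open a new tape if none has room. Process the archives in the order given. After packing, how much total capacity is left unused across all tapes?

477

Put A1 (84 GB) in tape 1; 116 GB remain.
Put A2 (80 GB) in tape 1; 36 GB remain.
Put A3 (84 GB) in tape 2; 116 GB remain.
Put A4 (71 GB) in tape 2; 45 GB remain.
Put A5 (78 GB) in tape 3; 122 GB remain.
Put A6 (86 GB) in tape 3; 36 GB remain.
Put A7 (72 GB) in tape 4; 128 GB remain.
Put A8 (75 GB) in tape 4; 53 GB remain.
Put A9 (78 GB) in tape 5; 122 GB remain.
Put A10 (85 GB) in tape 5; 37 GB remain.
Put A11 (73 GB) in tape 6; 127 GB remain.
Put A12 (76 GB) in tape 6; 51 GB remain.
Put A13 (82 GB) in tape 7; 118 GB remain.
Put A14 (72 GB) in tape 7; 46 GB remain.
Put A15 (77 GB) in tape 8; 123 GB remain.
Put A16 (73 GB) in tape 8; 50 GB remain.
Put A17 (77 GB) in tape 9; 123 GB remain.
9 tapes × 200 GB = 1800 GB; used 1323 GB; unused 477 GB.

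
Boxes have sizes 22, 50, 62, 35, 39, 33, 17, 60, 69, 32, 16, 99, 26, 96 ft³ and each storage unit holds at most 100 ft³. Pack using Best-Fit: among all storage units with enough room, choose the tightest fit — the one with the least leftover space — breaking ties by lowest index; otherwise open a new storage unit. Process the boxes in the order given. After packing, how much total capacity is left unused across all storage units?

storage unit 1: place 22 ft³, 78 ft³ left
storage unit 1: place 50 ft³, 28 ft³ left
storage unit 2: place 62 ft³, 38 ft³ left
storage unit 2: place 35 ft³, 3 ft³ left
storage unit 3: place 39 ft³, 61 ft³ left
storage unit 3: place 33 ft³, 28 ft³ left
storage unit 1: place 17 ft³, 11 ft³ left
storage unit 4: place 60 ft³, 40 ft³ left
storage unit 5: place 69 ft³, 31 ft³ left
storage unit 4: place 32 ft³, 8 ft³ left
storage unit 3: place 16 ft³, 12 ft³ left
storage unit 6: place 99 ft³, 1 ft³ left
storage unit 5: place 26 ft³, 5 ft³ left
storage unit 7: place 96 ft³, 4 ft³ left
7 storage units × 100 ft³ = 700 ft³; used 656 ft³; unused 44 ft³.

44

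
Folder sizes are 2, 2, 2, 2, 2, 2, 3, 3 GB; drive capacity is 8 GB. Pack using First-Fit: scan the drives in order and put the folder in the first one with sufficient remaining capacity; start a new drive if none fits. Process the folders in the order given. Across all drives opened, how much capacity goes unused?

2 GB → drive 1 (remaining 6 GB)
2 GB → drive 1 (remaining 4 GB)
2 GB → drive 1 (remaining 2 GB)
2 GB → drive 1 (remaining 0 GB)
2 GB → drive 2 (remaining 6 GB)
2 GB → drive 2 (remaining 4 GB)
3 GB → drive 2 (remaining 1 GB)
3 GB → drive 3 (remaining 5 GB)
3 drives × 8 GB = 24 GB; used 18 GB; unused 6 GB.

6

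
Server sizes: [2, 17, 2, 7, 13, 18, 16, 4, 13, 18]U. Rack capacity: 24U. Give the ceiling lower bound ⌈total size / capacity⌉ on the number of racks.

Total size = 2 + 17 + 2 + 7 + 13 + 18 + 16 + 4 + 13 + 18 = 110U.
⌈110 / 24⌉ = 5.

5 racks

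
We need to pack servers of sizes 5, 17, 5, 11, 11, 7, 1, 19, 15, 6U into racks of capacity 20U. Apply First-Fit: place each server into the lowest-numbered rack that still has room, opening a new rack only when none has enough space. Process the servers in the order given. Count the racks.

5U → rack 1 (remaining 15U)
17U → rack 2 (remaining 3U)
5U → rack 1 (remaining 10U)
11U → rack 3 (remaining 9U)
11U → rack 4 (remaining 9U)
7U → rack 1 (remaining 3U)
1U → rack 1 (remaining 2U)
19U → rack 5 (remaining 1U)
15U → rack 6 (remaining 5U)
6U → rack 3 (remaining 3U)
Final racks: [5,5,7,1] [17] [11,6] [11] [19] [15].

6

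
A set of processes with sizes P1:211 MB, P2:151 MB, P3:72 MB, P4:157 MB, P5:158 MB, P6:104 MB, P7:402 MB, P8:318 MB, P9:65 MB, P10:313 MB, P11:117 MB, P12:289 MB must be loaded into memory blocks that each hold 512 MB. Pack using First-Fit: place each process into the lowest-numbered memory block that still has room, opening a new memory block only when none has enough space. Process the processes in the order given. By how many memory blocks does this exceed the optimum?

First-Fit: [211,151,72,65] [157,158,104] [402] [318,117] [313] [289] → 6 memory blocks.
Total size 2357 MB; any packing needs at least ⌈2357/512⌉ = 5 memory blocks.
An optimal packing achieves that bound: [402,104] [318,158] [313,157] [289,211] [151,117,72,65] → 5 memory blocks.
Excess: 6 − 5 = 1.

1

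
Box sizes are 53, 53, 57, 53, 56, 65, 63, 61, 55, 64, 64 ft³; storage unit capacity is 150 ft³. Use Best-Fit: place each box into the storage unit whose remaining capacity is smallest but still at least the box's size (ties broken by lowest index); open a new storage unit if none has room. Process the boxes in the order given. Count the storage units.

53 ft³ → storage unit 1 (remaining 97 ft³)
53 ft³ → storage unit 1 (remaining 44 ft³)
57 ft³ → storage unit 2 (remaining 93 ft³)
53 ft³ → storage unit 2 (remaining 40 ft³)
56 ft³ → storage unit 3 (remaining 94 ft³)
65 ft³ → storage unit 3 (remaining 29 ft³)
63 ft³ → storage unit 4 (remaining 87 ft³)
61 ft³ → storage unit 4 (remaining 26 ft³)
55 ft³ → storage unit 5 (remaining 95 ft³)
64 ft³ → storage unit 5 (remaining 31 ft³)
64 ft³ → storage unit 6 (remaining 86 ft³)

6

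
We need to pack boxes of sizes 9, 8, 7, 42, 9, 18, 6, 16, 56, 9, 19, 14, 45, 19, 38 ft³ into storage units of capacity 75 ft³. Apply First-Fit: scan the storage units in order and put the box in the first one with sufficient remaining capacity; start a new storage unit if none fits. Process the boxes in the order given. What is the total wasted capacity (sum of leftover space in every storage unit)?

9 ft³ → storage unit 1 (remaining 66 ft³)
8 ft³ → storage unit 1 (remaining 58 ft³)
7 ft³ → storage unit 1 (remaining 51 ft³)
42 ft³ → storage unit 1 (remaining 9 ft³)
9 ft³ → storage unit 1 (remaining 0 ft³)
18 ft³ → storage unit 2 (remaining 57 ft³)
6 ft³ → storage unit 2 (remaining 51 ft³)
16 ft³ → storage unit 2 (remaining 35 ft³)
56 ft³ → storage unit 3 (remaining 19 ft³)
9 ft³ → storage unit 2 (remaining 26 ft³)
19 ft³ → storage unit 2 (remaining 7 ft³)
14 ft³ → storage unit 3 (remaining 5 ft³)
45 ft³ → storage unit 4 (remaining 30 ft³)
19 ft³ → storage unit 4 (remaining 11 ft³)
38 ft³ → storage unit 5 (remaining 37 ft³)
5 storage units × 75 ft³ = 375 ft³; used 315 ft³; unused 60 ft³.

60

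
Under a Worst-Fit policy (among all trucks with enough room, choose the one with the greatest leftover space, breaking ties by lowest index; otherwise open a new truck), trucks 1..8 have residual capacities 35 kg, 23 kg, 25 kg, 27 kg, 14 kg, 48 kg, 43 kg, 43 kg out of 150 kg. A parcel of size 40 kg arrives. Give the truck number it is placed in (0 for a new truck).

Trucks with room: truck 6 (48 kg), truck 7 (43 kg), truck 8 (43 kg).
Most room is truck 6 with 48 kg free.

6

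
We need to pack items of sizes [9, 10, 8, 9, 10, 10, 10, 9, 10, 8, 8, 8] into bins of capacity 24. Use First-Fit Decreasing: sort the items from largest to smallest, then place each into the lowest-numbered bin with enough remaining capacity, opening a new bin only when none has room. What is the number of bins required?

6 bins

Sorted descending: 10, 10, 10, 10, 10, 9, 9, 9, 8, 8, 8, 8.
Put 10 in bin 1; 14 remain.
Put 10 in bin 1; 4 remain.
Put 10 in bin 2; 14 remain.
Put 10 in bin 2; 4 remain.
Put 10 in bin 3; 14 remain.
Put 9 in bin 3; 5 remain.
Put 9 in bin 4; 15 remain.
Put 9 in bin 4; 6 remain.
Put 8 in bin 5; 16 remain.
Put 8 in bin 5; 8 remain.
Put 8 in bin 5; 0 remain.
Put 8 in bin 6; 16 remain.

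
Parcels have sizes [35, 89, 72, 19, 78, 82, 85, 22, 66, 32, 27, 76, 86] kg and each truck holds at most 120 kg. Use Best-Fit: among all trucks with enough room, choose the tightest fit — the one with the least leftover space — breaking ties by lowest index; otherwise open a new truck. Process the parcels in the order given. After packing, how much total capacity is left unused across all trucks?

191

Put 35 kg in truck 1; 85 kg remain.
Put 89 kg in truck 2; 31 kg remain.
Put 72 kg in truck 1; 13 kg remain.
Put 19 kg in truck 2; 12 kg remain.
Put 78 kg in truck 3; 42 kg remain.
Put 82 kg in truck 4; 38 kg remain.
Put 85 kg in truck 5; 35 kg remain.
Put 22 kg in truck 5; 13 kg remain.
Put 66 kg in truck 6; 54 kg remain.
Put 32 kg in truck 4; 6 kg remain.
Put 27 kg in truck 3; 15 kg remain.
Put 76 kg in truck 7; 44 kg remain.
Put 86 kg in truck 8; 34 kg remain.
8 trucks × 120 kg = 960 kg; used 769 kg; unused 191 kg.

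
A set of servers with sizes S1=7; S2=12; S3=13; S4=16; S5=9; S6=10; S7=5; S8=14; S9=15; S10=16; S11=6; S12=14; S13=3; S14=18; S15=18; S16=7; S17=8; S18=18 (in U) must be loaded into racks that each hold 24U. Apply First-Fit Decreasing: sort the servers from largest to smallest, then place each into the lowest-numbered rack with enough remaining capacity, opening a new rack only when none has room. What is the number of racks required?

Sorted descending: 18, 18, 18, 16, 16, 15, 14, 14, 13, 12, 10, 9, 8, 7, 7, 6, 5, 3.
18U → rack 1 (remaining 6U)
18U → rack 2 (remaining 6U)
18U → rack 3 (remaining 6U)
16U → rack 4 (remaining 8U)
16U → rack 5 (remaining 8U)
15U → rack 6 (remaining 9U)
14U → rack 7 (remaining 10U)
14U → rack 8 (remaining 10U)
13U → rack 9 (remaining 11U)
12U → rack 10 (remaining 12U)
10U → rack 7 (remaining 0U)
9U → rack 6 (remaining 0U)
8U → rack 4 (remaining 0U)
7U → rack 5 (remaining 1U)
7U → rack 8 (remaining 3U)
6U → rack 1 (remaining 0U)
5U → rack 2 (remaining 1U)
3U → rack 3 (remaining 3U)

10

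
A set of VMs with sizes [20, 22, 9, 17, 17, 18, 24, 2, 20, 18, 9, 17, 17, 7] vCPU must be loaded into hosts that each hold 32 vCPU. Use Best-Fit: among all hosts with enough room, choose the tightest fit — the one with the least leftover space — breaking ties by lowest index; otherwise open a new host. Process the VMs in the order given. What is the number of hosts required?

10 hosts

20 vCPU → host 1 (remaining 12 vCPU)
22 vCPU → host 2 (remaining 10 vCPU)
9 vCPU → host 2 (remaining 1 vCPU)
17 vCPU → host 3 (remaining 15 vCPU)
17 vCPU → host 4 (remaining 15 vCPU)
18 vCPU → host 5 (remaining 14 vCPU)
24 vCPU → host 6 (remaining 8 vCPU)
2 vCPU → host 6 (remaining 6 vCPU)
20 vCPU → host 7 (remaining 12 vCPU)
18 vCPU → host 8 (remaining 14 vCPU)
9 vCPU → host 1 (remaining 3 vCPU)
17 vCPU → host 9 (remaining 15 vCPU)
17 vCPU → host 10 (remaining 15 vCPU)
7 vCPU → host 7 (remaining 5 vCPU)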